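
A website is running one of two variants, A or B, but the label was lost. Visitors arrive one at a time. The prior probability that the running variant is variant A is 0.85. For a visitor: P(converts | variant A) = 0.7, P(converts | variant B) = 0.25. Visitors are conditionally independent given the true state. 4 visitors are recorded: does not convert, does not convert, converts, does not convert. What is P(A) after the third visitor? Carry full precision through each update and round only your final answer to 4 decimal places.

After 'does not convert': P(A) = 0.3·0.8500 / (0.3·0.8500 + 0.75·0.1500) ≈ 0.6939
After 'does not convert': P(A) = 0.3·0.6939 / (0.3·0.6939 + 0.75·0.3061) ≈ 0.4755
After 'converts': P(A) = 0.7·0.4755 / (0.7·0.4755 + 0.25·0.5245) ≈ 0.7174

0.7174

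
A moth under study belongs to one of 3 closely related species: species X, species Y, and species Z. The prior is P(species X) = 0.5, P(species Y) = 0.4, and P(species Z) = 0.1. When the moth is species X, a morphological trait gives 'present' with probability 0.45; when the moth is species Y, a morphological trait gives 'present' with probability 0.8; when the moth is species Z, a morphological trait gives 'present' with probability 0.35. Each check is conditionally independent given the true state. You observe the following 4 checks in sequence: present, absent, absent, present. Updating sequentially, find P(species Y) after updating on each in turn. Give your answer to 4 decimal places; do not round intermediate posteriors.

0.2224

After 'present': normaliser = 0.45·0.5000 + 0.8·0.4000 + 0.35·0.1000; P(species X) ≈ 0.3879, P(species Y) ≈ 0.5517, P(species Z) ≈ 0.0603
After 'absent': normaliser = 0.55·0.3879 + 0.2·0.5517 + 0.65·0.0603; P(species X) ≈ 0.5879, P(species Y) ≈ 0.3040, P(species Z) ≈ 0.1081
After 'absent': normaliser = 0.55·0.5879 + 0.2·0.3040 + 0.65·0.1081; P(species X) ≈ 0.7116, P(species Y) ≈ 0.1338, P(species Z) ≈ 0.1546
After 'present': normaliser = 0.45·0.7116 + 0.8·0.1338 + 0.35·0.1546; P(species X) ≈ 0.6652, P(species Y) ≈ 0.2224, P(species Z) ≈ 0.1124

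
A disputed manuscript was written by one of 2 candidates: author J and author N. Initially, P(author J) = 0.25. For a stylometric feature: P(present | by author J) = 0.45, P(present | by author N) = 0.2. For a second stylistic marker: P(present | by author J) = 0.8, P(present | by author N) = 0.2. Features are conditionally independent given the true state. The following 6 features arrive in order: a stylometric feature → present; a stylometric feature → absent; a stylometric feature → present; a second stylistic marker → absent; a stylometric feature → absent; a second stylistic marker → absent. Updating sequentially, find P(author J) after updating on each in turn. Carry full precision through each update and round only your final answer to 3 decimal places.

0.047

Each posterior becomes the prior for the next update.
After a stylometric feature='present': P(author J) = 0.45·0.2500 / (0.45·0.2500 + 0.2·0.7500) ≈ 0.4286
After a stylometric feature='absent': P(author J) = 0.55·0.4286 / (0.55·0.4286 + 0.8·0.5714) ≈ 0.3402
After a stylometric feature='present': P(author J) = 0.45·0.3402 / (0.45·0.3402 + 0.2·0.6598) ≈ 0.5371
After a second stylistic marker='absent': P(author J) = 0.2·0.5371 / (0.2·0.5371 + 0.8·0.4629) ≈ 0.2248
After a stylometric feature='absent': P(author J) = 0.55·0.2248 / (0.55·0.2248 + 0.8·0.7752) ≈ 0.1663
After a second stylistic marker='absent': P(author J) = 0.2·0.1663 / (0.2·0.1663 + 0.8·0.8337) ≈ 0.0475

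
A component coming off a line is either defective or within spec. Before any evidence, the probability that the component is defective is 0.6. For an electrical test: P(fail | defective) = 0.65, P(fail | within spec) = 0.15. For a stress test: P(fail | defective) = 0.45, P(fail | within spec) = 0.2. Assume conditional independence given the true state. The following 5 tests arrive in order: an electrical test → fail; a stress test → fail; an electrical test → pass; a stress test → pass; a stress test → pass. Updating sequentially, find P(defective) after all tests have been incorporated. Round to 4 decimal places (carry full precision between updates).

After an electrical test='fail': P(defective) = 0.65·0.6000 / (0.65·0.6000 + 0.15·0.4000) ≈ 0.8667
After a stress test='fail': P(defective) = 0.45·0.8667 / (0.45·0.8667 + 0.2·0.1333) ≈ 0.9360
After an electrical test='pass': P(defective) = 0.35·0.9360 / (0.35·0.9360 + 0.85·0.0640) ≈ 0.8576
After a stress test='pass': P(defective) = 0.55·0.8576 / (0.55·0.8576 + 0.8·0.1424) ≈ 0.8055
After a stress test='pass': P(defective) = 0.55·0.8055 / (0.55·0.8055 + 0.8·0.1945) ≈ 0.7400

0.7400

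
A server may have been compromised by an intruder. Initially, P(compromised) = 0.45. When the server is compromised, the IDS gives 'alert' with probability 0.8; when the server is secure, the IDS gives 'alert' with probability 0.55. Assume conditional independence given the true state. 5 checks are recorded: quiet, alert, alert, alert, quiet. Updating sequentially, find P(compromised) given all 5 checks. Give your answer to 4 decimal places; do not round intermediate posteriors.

0.3322

After 'quiet': P(compromised) = 0.2·0.4500 / (0.2·0.4500 + 0.45·0.5500) ≈ 0.2667
After 'alert': P(compromised) = 0.8·0.2667 / (0.8·0.2667 + 0.55·0.7333) ≈ 0.3459
After 'alert': P(compromised) = 0.8·0.3459 / (0.8·0.3459 + 0.55·0.6541) ≈ 0.4348
After 'alert': P(compromised) = 0.8·0.4348 / (0.8·0.4348 + 0.55·0.5652) ≈ 0.5281
After 'quiet': P(compromised) = 0.2·0.5281 / (0.2·0.5281 + 0.45·0.4719) ≈ 0.3322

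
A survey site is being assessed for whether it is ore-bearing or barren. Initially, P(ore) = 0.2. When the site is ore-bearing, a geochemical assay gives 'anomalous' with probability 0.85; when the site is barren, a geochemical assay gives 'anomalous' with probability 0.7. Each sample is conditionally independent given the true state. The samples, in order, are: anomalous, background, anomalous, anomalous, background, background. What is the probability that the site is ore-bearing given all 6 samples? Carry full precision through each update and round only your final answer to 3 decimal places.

Apply Bayes' rule sequentially, carrying P(ore) forward.
After 'anomalous': P(ore) = 0.85·0.2000 / (0.85·0.2000 + 0.7·0.8000) ≈ 0.2329
After 'background': P(ore) = 0.15·0.2329 / (0.15·0.2329 + 0.3·0.7671) ≈ 0.1318
After 'anomalous': P(ore) = 0.85·0.1318 / (0.85·0.1318 + 0.7·0.8682) ≈ 0.1556
After 'anomalous': P(ore) = 0.85·0.1556 / (0.85·0.1556 + 0.7·0.8444) ≈ 0.1829
After 'background': P(ore) = 0.15·0.1829 / (0.15·0.1829 + 0.3·0.8171) ≈ 0.1006
After 'background': P(ore) = 0.15·0.1006 / (0.15·0.1006 + 0.3·0.8994) ≈ 0.0530

0.053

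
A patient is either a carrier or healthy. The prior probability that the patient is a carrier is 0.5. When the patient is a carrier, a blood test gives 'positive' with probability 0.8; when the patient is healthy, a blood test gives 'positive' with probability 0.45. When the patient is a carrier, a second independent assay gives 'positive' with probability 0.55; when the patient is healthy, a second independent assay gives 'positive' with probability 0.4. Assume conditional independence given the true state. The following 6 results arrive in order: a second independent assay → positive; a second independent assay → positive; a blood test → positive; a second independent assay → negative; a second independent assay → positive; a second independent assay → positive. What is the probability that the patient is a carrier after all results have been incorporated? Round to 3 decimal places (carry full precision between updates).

0.827

After a second independent assay='positive': P(carrier) = 0.55·0.5000 / (0.55·0.5000 + 0.4·0.5000) ≈ 0.5789
After a second independent assay='positive': P(carrier) = 0.55·0.5789 / (0.55·0.5789 + 0.4·0.4211) ≈ 0.6541
After a blood test='positive': P(carrier) = 0.8·0.6541 / (0.8·0.6541 + 0.45·0.3459) ≈ 0.7707
After a second independent assay='negative': P(carrier) = 0.45·0.7707 / (0.45·0.7707 + 0.6·0.2293) ≈ 0.7160
After a second independent assay='positive': P(carrier) = 0.55·0.7160 / (0.55·0.7160 + 0.4·0.2840) ≈ 0.7761
After a second independent assay='positive': P(carrier) = 0.55·0.7761 / (0.55·0.7761 + 0.4·0.2239) ≈ 0.8266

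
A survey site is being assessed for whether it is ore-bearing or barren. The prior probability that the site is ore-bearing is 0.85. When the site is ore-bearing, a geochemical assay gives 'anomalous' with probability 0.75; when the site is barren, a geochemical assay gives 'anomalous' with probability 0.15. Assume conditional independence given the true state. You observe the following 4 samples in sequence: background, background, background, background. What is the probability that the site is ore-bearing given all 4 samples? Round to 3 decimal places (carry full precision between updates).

Apply Bayes' rule sequentially, carrying P(ore) forward.
After 'background': P(ore) = 0.25·0.8500 / (0.25·0.8500 + 0.85·0.1500) ≈ 0.6250
After 'background': P(ore) = 0.25·0.6250 / (0.25·0.6250 + 0.85·0.3750) ≈ 0.3289
After 'background': P(ore) = 0.25·0.3289 / (0.25·0.3289 + 0.85·0.6711) ≈ 0.1260
After 'background': P(ore) = 0.25·0.1260 / (0.25·0.1260 + 0.85·0.8740) ≈ 0.0407

0.041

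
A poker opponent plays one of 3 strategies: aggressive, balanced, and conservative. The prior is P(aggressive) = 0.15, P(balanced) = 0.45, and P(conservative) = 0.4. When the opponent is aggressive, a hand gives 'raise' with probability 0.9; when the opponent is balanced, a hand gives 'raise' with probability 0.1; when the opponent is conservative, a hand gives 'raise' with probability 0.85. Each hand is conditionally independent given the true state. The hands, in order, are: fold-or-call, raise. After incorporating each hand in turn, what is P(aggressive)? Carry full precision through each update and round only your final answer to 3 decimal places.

After 'fold-or-call': normaliser = 0.1·0.1500 + 0.9·0.4500 + 0.15·0.4000; P(aggressive) ≈ 0.0312, P(balanced) ≈ 0.8438, P(conservative) ≈ 0.1250
After 'raise': normaliser = 0.9·0.0312 + 0.1·0.8438 + 0.85·0.1250; P(aggressive) ≈ 0.1286, P(balanced) ≈ 0.3857, P(conservative) ≈ 0.4857

0.129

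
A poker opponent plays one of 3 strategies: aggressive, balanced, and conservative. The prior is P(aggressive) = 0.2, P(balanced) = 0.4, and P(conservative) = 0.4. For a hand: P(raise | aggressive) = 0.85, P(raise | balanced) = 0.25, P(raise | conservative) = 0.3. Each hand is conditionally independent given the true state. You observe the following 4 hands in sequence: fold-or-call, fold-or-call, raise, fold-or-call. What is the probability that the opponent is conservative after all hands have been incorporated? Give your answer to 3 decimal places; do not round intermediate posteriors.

After 'fold-or-call': normaliser = 0.15·0.2000 + 0.75·0.4000 + 0.7·0.4000; P(aggressive) ≈ 0.0492, P(balanced) ≈ 0.4918, P(conservative) ≈ 0.4590
After 'fold-or-call': normaliser = 0.15·0.0492 + 0.75·0.4918 + 0.7·0.4590; P(aggressive) ≈ 0.0106, P(balanced) ≈ 0.5288, P(conservative) ≈ 0.4606
After 'raise': normaliser = 0.85·0.0106 + 0.25·0.5288 + 0.3·0.4606; P(aggressive) ≈ 0.0322, P(balanced) ≈ 0.4732, P(conservative) ≈ 0.4946
After 'fold-or-call': normaliser = 0.15·0.0322 + 0.75·0.4732 + 0.7·0.4946; P(aggressive) ≈ 0.0068, P(balanced) ≈ 0.5027, P(conservative) ≈ 0.4905

0.490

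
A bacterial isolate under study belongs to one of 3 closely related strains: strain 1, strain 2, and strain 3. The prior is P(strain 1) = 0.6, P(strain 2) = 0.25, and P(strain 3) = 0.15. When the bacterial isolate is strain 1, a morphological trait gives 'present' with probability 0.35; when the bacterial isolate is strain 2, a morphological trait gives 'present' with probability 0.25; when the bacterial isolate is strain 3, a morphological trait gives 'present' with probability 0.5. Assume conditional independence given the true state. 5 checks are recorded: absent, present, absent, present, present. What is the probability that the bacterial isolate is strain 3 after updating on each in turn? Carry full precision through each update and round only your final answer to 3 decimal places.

0.264

After 'absent': normaliser = 0.65·0.6000 + 0.75·0.2500 + 0.5·0.1500; P(strain 1) ≈ 0.5977, P(strain 2) ≈ 0.2874, P(strain 3) ≈ 0.1149
After 'present': normaliser = 0.35·0.5977 + 0.25·0.2874 + 0.5·0.1149; P(strain 1) ≈ 0.6180, P(strain 2) ≈ 0.2122, P(strain 3) ≈ 0.1698
After 'absent': normaliser = 0.65·0.6180 + 0.75·0.2122 + 0.5·0.1698; P(strain 1) ≈ 0.6221, P(strain 2) ≈ 0.2465, P(strain 3) ≈ 0.1315
After 'present': normaliser = 0.35·0.6221 + 0.25·0.2465 + 0.5·0.1315; P(strain 1) ≈ 0.6309, P(strain 2) ≈ 0.1786, P(strain 3) ≈ 0.1905
After 'present': normaliser = 0.35·0.6309 + 0.25·0.1786 + 0.5·0.1905; P(strain 1) ≈ 0.6122, P(strain 2) ≈ 0.1238, P(strain 3) ≈ 0.2640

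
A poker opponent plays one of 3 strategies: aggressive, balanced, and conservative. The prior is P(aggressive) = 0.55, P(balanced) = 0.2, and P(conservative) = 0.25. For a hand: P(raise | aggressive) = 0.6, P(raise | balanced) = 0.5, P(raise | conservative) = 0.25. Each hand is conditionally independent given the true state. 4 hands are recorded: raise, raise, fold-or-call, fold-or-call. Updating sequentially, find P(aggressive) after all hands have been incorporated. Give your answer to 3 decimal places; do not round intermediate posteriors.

Apply Bayes' rule sequentially, carrying P(aggressive) forward.
After 'raise': normaliser = 0.6·0.5500 + 0.5·0.2000 + 0.25·0.2500; P(aggressive) ≈ 0.6701, P(balanced) ≈ 0.2030, P(conservative) ≈ 0.1269
After 'raise': normaliser = 0.6·0.6701 + 0.5·0.2030 + 0.25·0.1269; P(aggressive) ≈ 0.7511, P(balanced) ≈ 0.1897, P(conservative) ≈ 0.0593
After 'fold-or-call': normaliser = 0.4·0.7511 + 0.5·0.1897 + 0.75·0.0593; P(aggressive) ≈ 0.6832, P(balanced) ≈ 0.2157, P(conservative) ≈ 0.1011
After 'fold-or-call': normaliser = 0.4·0.6832 + 0.5·0.2157 + 0.75·0.1011; P(aggressive) ≈ 0.5981, P(balanced) ≈ 0.2360, P(conservative) ≈ 0.1659

0.598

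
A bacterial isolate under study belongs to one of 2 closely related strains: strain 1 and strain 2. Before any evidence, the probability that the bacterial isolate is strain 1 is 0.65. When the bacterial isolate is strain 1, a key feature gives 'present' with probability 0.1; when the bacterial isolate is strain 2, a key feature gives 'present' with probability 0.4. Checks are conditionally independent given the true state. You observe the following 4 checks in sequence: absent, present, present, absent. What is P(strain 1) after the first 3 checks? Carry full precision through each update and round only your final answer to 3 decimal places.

After 'absent': P(strain 1) = 0.9·0.6500 / (0.9·0.6500 + 0.6·0.3500) ≈ 0.7358
After 'present': P(strain 1) = 0.1·0.7358 / (0.1·0.7358 + 0.4·0.2642) ≈ 0.4105
After 'present': P(strain 1) = 0.1·0.4105 / (0.1·0.4105 + 0.4·0.5895) ≈ 0.1483

0.148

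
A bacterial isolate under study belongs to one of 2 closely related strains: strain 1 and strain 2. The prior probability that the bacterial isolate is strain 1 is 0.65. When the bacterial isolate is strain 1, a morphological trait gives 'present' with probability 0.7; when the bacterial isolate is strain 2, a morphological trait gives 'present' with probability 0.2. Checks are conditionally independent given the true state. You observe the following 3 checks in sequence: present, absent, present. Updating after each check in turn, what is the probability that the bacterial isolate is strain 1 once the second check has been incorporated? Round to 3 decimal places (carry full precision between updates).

0.709

Apply Bayes' rule sequentially, carrying P(strain 1) forward.
After 'present': P(strain 1) = 0.7·0.6500 / (0.7·0.6500 + 0.2·0.3500) ≈ 0.8667
After 'absent': P(strain 1) = 0.3·0.8667 / (0.3·0.8667 + 0.8·0.1333) ≈ 0.7091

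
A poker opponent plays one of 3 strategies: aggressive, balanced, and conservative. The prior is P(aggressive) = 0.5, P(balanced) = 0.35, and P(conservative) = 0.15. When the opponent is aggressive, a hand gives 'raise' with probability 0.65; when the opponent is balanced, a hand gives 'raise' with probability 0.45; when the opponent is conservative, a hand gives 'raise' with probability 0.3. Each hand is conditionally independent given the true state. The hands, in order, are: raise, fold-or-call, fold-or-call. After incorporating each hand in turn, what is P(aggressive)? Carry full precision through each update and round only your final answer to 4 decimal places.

0.3636

After 'raise': normaliser = 0.65·0.5000 + 0.45·0.3500 + 0.3·0.1500; P(aggressive) ≈ 0.6161, P(balanced) ≈ 0.2986, P(conservative) ≈ 0.0853
After 'fold-or-call': normaliser = 0.35·0.6161 + 0.55·0.2986 + 0.7·0.0853; P(aggressive) ≈ 0.4906, P(balanced) ≈ 0.3736, P(conservative) ≈ 0.1358
After 'fold-or-call': normaliser = 0.35·0.4906 + 0.55·0.3736 + 0.7·0.1358; P(aggressive) ≈ 0.3636, P(balanced) ≈ 0.4351, P(conservative) ≈ 0.2014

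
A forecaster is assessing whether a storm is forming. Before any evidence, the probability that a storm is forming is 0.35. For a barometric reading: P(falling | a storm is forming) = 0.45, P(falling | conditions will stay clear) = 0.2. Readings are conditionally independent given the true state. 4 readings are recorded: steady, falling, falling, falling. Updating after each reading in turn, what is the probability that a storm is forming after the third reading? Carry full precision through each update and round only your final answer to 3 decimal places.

After 'steady': P(storm) = 0.55·0.3500 / (0.55·0.3500 + 0.8·0.6500) ≈ 0.2702
After 'falling': P(storm) = 0.45·0.2702 / (0.45·0.2702 + 0.2·0.7298) ≈ 0.4544
After 'falling': P(storm) = 0.45·0.4544 / (0.45·0.4544 + 0.2·0.5456) ≈ 0.6521

0.652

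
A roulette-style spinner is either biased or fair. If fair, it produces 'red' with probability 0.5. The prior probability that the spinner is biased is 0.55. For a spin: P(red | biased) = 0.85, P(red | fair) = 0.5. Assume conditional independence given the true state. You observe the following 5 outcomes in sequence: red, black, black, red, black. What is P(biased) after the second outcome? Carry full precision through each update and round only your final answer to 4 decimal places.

After 'red': P(biased) = 0.85·0.5500 / (0.85·0.5500 + 0.5·0.4500) ≈ 0.6751
After 'black': P(biased) = 0.15·0.6751 / (0.15·0.6751 + 0.5·0.3249) ≈ 0.3840

0.3840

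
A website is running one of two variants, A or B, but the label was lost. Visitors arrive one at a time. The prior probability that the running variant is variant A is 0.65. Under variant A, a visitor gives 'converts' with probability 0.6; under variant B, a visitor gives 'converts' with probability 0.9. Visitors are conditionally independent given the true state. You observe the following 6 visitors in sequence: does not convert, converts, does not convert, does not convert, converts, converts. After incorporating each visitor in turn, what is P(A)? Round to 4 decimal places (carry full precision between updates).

0.9724

After 'does not convert': P(A) = 0.4·0.6500 / (0.4·0.6500 + 0.1·0.3500) ≈ 0.8814
After 'converts': P(A) = 0.6·0.8814 / (0.6·0.8814 + 0.9·0.1186) ≈ 0.8320
After 'does not convert': P(A) = 0.4·0.8320 / (0.4·0.8320 + 0.1·0.1680) ≈ 0.9519
After 'does not convert': P(A) = 0.4·0.9519 / (0.4·0.9519 + 0.1·0.0481) ≈ 0.9875
After 'converts': P(A) = 0.6·0.9875 / (0.6·0.9875 + 0.9·0.0125) ≈ 0.9814
After 'converts': P(A) = 0.6·0.9814 / (0.6·0.9814 + 0.9·0.0186) ≈ 0.9724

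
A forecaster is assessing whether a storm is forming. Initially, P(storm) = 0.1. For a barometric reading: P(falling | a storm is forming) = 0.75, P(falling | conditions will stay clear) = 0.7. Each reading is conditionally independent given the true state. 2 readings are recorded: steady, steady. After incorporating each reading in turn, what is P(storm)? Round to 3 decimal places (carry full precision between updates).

After 'steady': P(storm) = 0.25·0.1000 / (0.25·0.1000 + 0.3·0.9000) ≈ 0.0847
After 'steady': P(storm) = 0.25·0.0847 / (0.25·0.0847 + 0.3·0.9153) ≈ 0.0716

0.072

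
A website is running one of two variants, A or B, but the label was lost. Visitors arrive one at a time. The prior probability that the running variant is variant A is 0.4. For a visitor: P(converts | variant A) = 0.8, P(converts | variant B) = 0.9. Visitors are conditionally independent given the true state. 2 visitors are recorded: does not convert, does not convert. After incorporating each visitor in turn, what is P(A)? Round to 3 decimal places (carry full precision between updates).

0.727

After 'does not convert': P(A) = 0.2·0.4000 / (0.2·0.4000 + 0.1·0.6000) ≈ 0.5714
After 'does not convert': P(A) = 0.2·0.5714 / (0.2·0.5714 + 0.1·0.4286) ≈ 0.7273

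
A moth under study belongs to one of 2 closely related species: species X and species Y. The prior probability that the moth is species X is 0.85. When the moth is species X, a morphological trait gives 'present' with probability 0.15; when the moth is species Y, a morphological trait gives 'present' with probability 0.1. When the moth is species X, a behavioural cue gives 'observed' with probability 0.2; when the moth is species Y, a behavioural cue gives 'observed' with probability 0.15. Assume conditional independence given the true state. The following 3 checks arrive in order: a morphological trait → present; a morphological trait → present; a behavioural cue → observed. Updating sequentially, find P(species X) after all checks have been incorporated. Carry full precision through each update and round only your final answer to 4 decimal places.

0.9444

After a morphological trait='present': P(species X) = 0.15·0.8500 / (0.15·0.8500 + 0.1·0.1500) ≈ 0.8947
After a morphological trait='present': P(species X) = 0.15·0.8947 / (0.15·0.8947 + 0.1·0.1053) ≈ 0.9273
After a behavioural cue='observed': P(species X) = 0.2·0.9273 / (0.2·0.9273 + 0.15·0.0727) ≈ 0.9444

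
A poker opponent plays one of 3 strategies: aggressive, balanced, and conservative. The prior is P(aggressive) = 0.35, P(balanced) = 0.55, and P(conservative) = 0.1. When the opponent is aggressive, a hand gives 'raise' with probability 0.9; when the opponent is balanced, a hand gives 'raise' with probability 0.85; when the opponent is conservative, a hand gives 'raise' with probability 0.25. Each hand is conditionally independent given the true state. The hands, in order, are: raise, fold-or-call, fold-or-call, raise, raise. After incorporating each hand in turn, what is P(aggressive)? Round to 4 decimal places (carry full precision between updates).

After 'raise': normaliser = 0.9·0.3500 + 0.85·0.5500 + 0.25·0.1000; P(aggressive) ≈ 0.3901, P(balanced) ≈ 0.5789, P(conservative) ≈ 0.0310
After 'fold-or-call': normaliser = 0.1·0.3901 + 0.15·0.5789 + 0.75·0.0310; P(aggressive) ≈ 0.2617, P(balanced) ≈ 0.5826, P(conservative) ≈ 0.1558
After 'fold-or-call': normaliser = 0.1·0.2617 + 0.15·0.5826 + 0.75·0.1558; P(aggressive) ≈ 0.1136, P(balanced) ≈ 0.3793, P(conservative) ≈ 0.5071
After 'raise': normaliser = 0.9·0.1136 + 0.85·0.3793 + 0.25·0.5071; P(aggressive) ≈ 0.1854, P(balanced) ≈ 0.5847, P(conservative) ≈ 0.2299
After 'raise': normaliser = 0.9·0.1854 + 0.85·0.5847 + 0.25·0.2299; P(aggressive) ≈ 0.2313, P(balanced) ≈ 0.6890, P(conservative) ≈ 0.0797

0.2313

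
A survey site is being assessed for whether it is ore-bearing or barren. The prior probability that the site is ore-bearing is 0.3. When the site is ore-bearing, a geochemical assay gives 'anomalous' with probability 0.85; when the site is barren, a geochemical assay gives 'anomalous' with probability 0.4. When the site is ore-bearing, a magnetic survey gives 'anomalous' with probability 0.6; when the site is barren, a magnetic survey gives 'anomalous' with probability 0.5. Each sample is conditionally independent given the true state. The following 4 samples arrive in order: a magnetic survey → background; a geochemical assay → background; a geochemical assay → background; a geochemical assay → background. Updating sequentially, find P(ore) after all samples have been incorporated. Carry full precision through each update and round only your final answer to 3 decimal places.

0.005

Apply Bayes' rule sequentially, carrying P(ore) forward.
After a magnetic survey='background': P(ore) = 0.4·0.3000 / (0.4·0.3000 + 0.5·0.7000) ≈ 0.2553
After a geochemical assay='background': P(ore) = 0.15·0.2553 / (0.15·0.2553 + 0.6·0.7447) ≈ 0.0789
After a geochemical assay='background': P(ore) = 0.15·0.0789 / (0.15·0.0789 + 0.6·0.9211) ≈ 0.0210
After a geochemical assay='background': P(ore) = 0.15·0.0210 / (0.15·0.0210 + 0.6·0.9790) ≈ 0.0053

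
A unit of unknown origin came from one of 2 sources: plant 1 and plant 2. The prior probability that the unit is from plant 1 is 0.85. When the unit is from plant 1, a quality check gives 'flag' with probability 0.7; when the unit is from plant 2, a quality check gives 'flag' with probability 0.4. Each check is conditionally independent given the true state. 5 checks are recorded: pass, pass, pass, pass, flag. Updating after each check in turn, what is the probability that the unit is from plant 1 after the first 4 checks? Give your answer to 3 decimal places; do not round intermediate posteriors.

After 'pass': P(plant 1) = 0.3·0.8500 / (0.3·0.8500 + 0.6·0.1500) ≈ 0.7391
After 'pass': P(plant 1) = 0.3·0.7391 / (0.3·0.7391 + 0.6·0.2609) ≈ 0.5862
After 'pass': P(plant 1) = 0.3·0.5862 / (0.3·0.5862 + 0.6·0.4138) ≈ 0.4146
After 'pass': P(plant 1) = 0.3·0.4146 / (0.3·0.4146 + 0.6·0.5854) ≈ 0.2615

0.262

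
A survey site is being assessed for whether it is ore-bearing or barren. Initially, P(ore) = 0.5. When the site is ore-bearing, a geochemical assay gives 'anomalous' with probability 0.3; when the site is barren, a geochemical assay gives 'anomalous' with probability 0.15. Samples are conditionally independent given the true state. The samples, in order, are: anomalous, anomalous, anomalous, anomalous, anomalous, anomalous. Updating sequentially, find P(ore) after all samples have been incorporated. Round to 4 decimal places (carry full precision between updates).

After 'anomalous': P(ore) = 0.3·0.5000 / (0.3·0.5000 + 0.15·0.5000) ≈ 0.6667
After 'anomalous': P(ore) = 0.3·0.6667 / (0.3·0.6667 + 0.15·0.3333) ≈ 0.8000
After 'anomalous': P(ore) = 0.3·0.8000 / (0.3·0.8000 + 0.15·0.2000) ≈ 0.8889
After 'anomalous': P(ore) = 0.3·0.8889 / (0.3·0.8889 + 0.15·0.1111) ≈ 0.9412
After 'anomalous': P(ore) = 0.3·0.9412 / (0.3·0.9412 + 0.15·0.0588) ≈ 0.9697
After 'anomalous': P(ore) = 0.3·0.9697 / (0.3·0.9697 + 0.15·0.0303) ≈ 0.9846

0.9846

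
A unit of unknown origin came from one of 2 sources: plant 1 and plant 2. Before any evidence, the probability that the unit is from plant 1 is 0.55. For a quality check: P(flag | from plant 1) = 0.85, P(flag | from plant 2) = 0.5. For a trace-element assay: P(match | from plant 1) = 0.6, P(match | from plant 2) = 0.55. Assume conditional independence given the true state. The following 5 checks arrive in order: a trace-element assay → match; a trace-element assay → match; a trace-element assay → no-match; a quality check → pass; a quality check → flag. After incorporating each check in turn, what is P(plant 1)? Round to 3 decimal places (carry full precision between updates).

Apply Bayes' rule sequentially, carrying P(plant 1) forward.
After a trace-element assay='match': P(plant 1) = 0.6·0.5500 / (0.6·0.5500 + 0.55·0.4500) ≈ 0.5714
After a trace-element assay='match': P(plant 1) = 0.6·0.5714 / (0.6·0.5714 + 0.55·0.4286) ≈ 0.5926
After a trace-element assay='no-match': P(plant 1) = 0.4·0.5926 / (0.4·0.5926 + 0.45·0.4074) ≈ 0.5639
After a quality check='pass': P(plant 1) = 0.15·0.5639 / (0.15·0.5639 + 0.5·0.4361) ≈ 0.2795
After a quality check='flag': P(plant 1) = 0.85·0.2795 / (0.85·0.2795 + 0.5·0.7205) ≈ 0.3974

0.397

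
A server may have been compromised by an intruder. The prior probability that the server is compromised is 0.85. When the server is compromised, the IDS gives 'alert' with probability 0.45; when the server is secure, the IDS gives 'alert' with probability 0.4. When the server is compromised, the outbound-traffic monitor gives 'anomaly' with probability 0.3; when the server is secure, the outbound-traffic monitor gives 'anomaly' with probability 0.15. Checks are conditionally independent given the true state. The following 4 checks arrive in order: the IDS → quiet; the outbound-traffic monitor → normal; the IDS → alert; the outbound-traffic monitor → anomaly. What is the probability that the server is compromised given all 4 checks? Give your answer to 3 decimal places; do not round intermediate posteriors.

After the IDS='quiet': P(compromised) = 0.55·0.8500 / (0.55·0.8500 + 0.6·0.1500) ≈ 0.8386
After the outbound-traffic monitor='normal': P(compromised) = 0.7·0.8386 / (0.7·0.8386 + 0.85·0.1614) ≈ 0.8105
After the IDS='alert': P(compromised) = 0.45·0.8105 / (0.45·0.8105 + 0.4·0.1895) ≈ 0.8280
After the outbound-traffic monitor='anomaly': P(compromised) = 0.3·0.8280 / (0.3·0.8280 + 0.15·0.1720) ≈ 0.9059

0.906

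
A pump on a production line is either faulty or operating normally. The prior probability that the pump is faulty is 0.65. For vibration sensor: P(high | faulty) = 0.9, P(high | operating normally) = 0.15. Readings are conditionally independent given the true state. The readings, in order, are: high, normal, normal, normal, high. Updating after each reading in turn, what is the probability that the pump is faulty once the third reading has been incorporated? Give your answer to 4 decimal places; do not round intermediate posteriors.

0.1336

After 'high': P(faulty) = 0.9·0.6500 / (0.9·0.6500 + 0.15·0.3500) ≈ 0.9176
After 'normal': P(faulty) = 0.1·0.9176 / (0.1·0.9176 + 0.85·0.0824) ≈ 0.5673
After 'normal': P(faulty) = 0.1·0.5673 / (0.1·0.5673 + 0.85·0.4327) ≈ 0.1336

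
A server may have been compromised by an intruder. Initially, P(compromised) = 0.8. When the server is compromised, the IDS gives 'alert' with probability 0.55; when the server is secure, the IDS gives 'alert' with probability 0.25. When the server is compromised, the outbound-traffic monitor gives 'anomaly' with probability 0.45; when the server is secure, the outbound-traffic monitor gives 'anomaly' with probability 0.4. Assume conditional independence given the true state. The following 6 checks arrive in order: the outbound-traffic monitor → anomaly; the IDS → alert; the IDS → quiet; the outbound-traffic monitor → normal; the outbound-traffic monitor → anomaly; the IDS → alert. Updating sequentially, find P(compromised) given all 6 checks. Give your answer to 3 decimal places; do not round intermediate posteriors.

After the outbound-traffic monitor='anomaly': P(compromised) = 0.45·0.8000 / (0.45·0.8000 + 0.4·0.2000) ≈ 0.8182
After the IDS='alert': P(compromised) = 0.55·0.8182 / (0.55·0.8182 + 0.25·0.1818) ≈ 0.9083
After the IDS='quiet': P(compromised) = 0.45·0.9083 / (0.45·0.9083 + 0.75·0.0917) ≈ 0.8559
After the outbound-traffic monitor='normal': P(compromised) = 0.55·0.8559 / (0.55·0.8559 + 0.6·0.1441) ≈ 0.8448
After the outbound-traffic monitor='anomaly': P(compromised) = 0.45·0.8448 / (0.45·0.8448 + 0.4·0.1552) ≈ 0.8597
After the IDS='alert': P(compromised) = 0.55·0.8597 / (0.55·0.8597 + 0.25·0.1403) ≈ 0.9309

0.931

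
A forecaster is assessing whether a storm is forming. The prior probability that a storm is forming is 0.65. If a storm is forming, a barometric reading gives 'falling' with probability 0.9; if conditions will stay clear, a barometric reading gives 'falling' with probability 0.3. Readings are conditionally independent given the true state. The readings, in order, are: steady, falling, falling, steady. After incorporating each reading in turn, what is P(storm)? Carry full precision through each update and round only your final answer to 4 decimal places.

After 'steady': P(storm) = 0.1·0.6500 / (0.1·0.6500 + 0.7·0.3500) ≈ 0.2097
After 'falling': P(storm) = 0.9·0.2097 / (0.9·0.2097 + 0.3·0.7903) ≈ 0.4432
After 'falling': P(storm) = 0.9·0.4432 / (0.9·0.4432 + 0.3·0.5568) ≈ 0.7048
After 'steady': P(storm) = 0.1·0.7048 / (0.1·0.7048 + 0.7·0.2952) ≈ 0.2543

0.2543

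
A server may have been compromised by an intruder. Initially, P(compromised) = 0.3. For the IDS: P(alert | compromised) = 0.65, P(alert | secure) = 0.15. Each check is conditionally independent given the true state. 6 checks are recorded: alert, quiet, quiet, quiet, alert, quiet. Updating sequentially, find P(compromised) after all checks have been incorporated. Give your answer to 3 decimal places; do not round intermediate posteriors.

Apply Bayes' rule sequentially, carrying P(compromised) forward.
After 'alert': P(compromised) = 0.65·0.3000 / (0.65·0.3000 + 0.15·0.7000) ≈ 0.6500
After 'quiet': P(compromised) = 0.35·0.6500 / (0.35·0.6500 + 0.85·0.3500) ≈ 0.4333
After 'quiet': P(compromised) = 0.35·0.4333 / (0.35·0.4333 + 0.85·0.5667) ≈ 0.2395
After 'quiet': P(compromised) = 0.35·0.2395 / (0.35·0.2395 + 0.85·0.7605) ≈ 0.1148
After 'alert': P(compromised) = 0.65·0.1148 / (0.65·0.1148 + 0.15·0.8852) ≈ 0.3597
After 'quiet': P(compromised) = 0.35·0.3597 / (0.35·0.3597 + 0.85·0.6403) ≈ 0.1879

0.188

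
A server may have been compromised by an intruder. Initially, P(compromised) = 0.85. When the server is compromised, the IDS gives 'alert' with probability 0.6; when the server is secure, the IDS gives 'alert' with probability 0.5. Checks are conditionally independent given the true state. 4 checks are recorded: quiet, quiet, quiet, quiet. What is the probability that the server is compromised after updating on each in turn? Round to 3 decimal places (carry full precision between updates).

After 'quiet': P(compromised) = 0.4·0.8500 / (0.4·0.8500 + 0.5·0.1500) ≈ 0.8193
After 'quiet': P(compromised) = 0.4·0.8193 / (0.4·0.8193 + 0.5·0.1807) ≈ 0.7839
After 'quiet': P(compromised) = 0.4·0.7839 / (0.4·0.7839 + 0.5·0.2161) ≈ 0.7437
After 'quiet': P(compromised) = 0.4·0.7437 / (0.4·0.7437 + 0.5·0.2563) ≈ 0.6989

0.699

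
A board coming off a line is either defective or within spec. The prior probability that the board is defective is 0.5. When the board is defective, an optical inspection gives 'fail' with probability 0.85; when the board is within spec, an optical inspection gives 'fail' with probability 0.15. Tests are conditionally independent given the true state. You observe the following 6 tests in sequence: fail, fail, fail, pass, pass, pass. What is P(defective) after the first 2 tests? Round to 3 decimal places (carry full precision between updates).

0.970

After 'fail': P(defective) = 0.85·0.5000 / (0.85·0.5000 + 0.15·0.5000) ≈ 0.8500
After 'fail': P(defective) = 0.85·0.8500 / (0.85·0.8500 + 0.15·0.1500) ≈ 0.9698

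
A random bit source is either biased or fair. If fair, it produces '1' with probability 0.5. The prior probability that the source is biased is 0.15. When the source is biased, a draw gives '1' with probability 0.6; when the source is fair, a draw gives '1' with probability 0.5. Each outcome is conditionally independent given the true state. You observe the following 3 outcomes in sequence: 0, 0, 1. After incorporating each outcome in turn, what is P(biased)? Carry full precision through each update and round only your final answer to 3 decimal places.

After '0': P(biased) = 0.4·0.1500 / (0.4·0.1500 + 0.5·0.8500) ≈ 0.1237
After '0': P(biased) = 0.4·0.1237 / (0.4·0.1237 + 0.5·0.8763) ≈ 0.1015
After '1': P(biased) = 0.6·0.1015 / (0.6·0.1015 + 0.5·0.8985) ≈ 0.1194

0.119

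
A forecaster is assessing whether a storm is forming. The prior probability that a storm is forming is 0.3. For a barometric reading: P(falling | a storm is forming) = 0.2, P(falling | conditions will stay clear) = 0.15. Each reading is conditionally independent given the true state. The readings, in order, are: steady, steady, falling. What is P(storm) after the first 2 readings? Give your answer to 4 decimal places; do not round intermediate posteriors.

0.2752

Apply Bayes' rule sequentially, carrying P(storm) forward.
After 'steady': P(storm) = 0.8·0.3000 / (0.8·0.3000 + 0.85·0.7000) ≈ 0.2874
After 'steady': P(storm) = 0.8·0.2874 / (0.8·0.2874 + 0.85·0.7126) ≈ 0.2752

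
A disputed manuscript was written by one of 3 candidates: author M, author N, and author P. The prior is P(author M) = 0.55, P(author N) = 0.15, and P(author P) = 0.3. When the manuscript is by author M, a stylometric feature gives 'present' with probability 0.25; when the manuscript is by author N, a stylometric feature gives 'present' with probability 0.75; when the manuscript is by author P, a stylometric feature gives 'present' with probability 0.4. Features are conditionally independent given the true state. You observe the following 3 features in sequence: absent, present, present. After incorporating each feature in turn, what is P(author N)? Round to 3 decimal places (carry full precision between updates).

0.279

Apply Bayes' rule sequentially, carrying P(author N) forward.
After 'absent': normaliser = 0.75·0.5500 + 0.25·0.1500 + 0.6·0.3000; P(author M) ≈ 0.6548, P(author N) ≈ 0.0595, P(author P) ≈ 0.2857
After 'present': normaliser = 0.25·0.6548 + 0.75·0.0595 + 0.4·0.2857; P(author M) ≈ 0.5074, P(author N) ≈ 0.1384, P(author P) ≈ 0.3542
After 'present': normaliser = 0.25·0.5074 + 0.75·0.1384 + 0.4·0.3542; P(author M) ≈ 0.3407, P(author N) ≈ 0.2787, P(author P) ≈ 0.3806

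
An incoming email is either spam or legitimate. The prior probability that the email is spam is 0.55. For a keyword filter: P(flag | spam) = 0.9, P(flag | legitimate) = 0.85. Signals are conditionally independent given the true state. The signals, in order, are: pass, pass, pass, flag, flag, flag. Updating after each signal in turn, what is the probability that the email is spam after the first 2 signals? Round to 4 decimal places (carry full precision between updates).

After 'pass': P(spam) = 0.1·0.5500 / (0.1·0.5500 + 0.15·0.4500) ≈ 0.4490
After 'pass': P(spam) = 0.1·0.4490 / (0.1·0.4490 + 0.15·0.5510) ≈ 0.3520

0.3520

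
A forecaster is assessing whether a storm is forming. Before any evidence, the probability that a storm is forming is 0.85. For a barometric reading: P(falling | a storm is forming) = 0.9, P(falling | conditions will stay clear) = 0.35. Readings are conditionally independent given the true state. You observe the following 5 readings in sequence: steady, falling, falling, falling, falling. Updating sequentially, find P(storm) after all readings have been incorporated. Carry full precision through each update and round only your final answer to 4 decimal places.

0.9744

Each posterior becomes the prior for the next update.
After 'steady': P(storm) = 0.1·0.8500 / (0.1·0.8500 + 0.65·0.1500) ≈ 0.4658
After 'falling': P(storm) = 0.9·0.4658 / (0.9·0.4658 + 0.35·0.5342) ≈ 0.6915
After 'falling': P(storm) = 0.9·0.6915 / (0.9·0.6915 + 0.35·0.3085) ≈ 0.8522
After 'falling': P(storm) = 0.9·0.8522 / (0.9·0.8522 + 0.35·0.1478) ≈ 0.9368
After 'falling': P(storm) = 0.9·0.9368 / (0.9·0.9368 + 0.35·0.0632) ≈ 0.9744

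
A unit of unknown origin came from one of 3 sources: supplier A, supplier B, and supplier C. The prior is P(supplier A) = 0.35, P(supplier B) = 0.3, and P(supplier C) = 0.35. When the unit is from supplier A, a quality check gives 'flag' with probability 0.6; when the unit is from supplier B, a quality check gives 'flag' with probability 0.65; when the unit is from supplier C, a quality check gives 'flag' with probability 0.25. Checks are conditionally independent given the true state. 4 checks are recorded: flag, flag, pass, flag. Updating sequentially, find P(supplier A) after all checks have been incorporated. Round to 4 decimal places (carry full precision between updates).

0.4787

After 'flag': normaliser = 0.6·0.3500 + 0.65·0.3000 + 0.25·0.3500; P(supplier A) ≈ 0.4264, P(supplier B) ≈ 0.3959, P(supplier C) ≈ 0.1777
After 'flag': normaliser = 0.6·0.4264 + 0.65·0.3959 + 0.25·0.1777; P(supplier A) ≈ 0.4588, P(supplier B) ≈ 0.4615, P(supplier C) ≈ 0.0797
After 'pass': normaliser = 0.4·0.4588 + 0.35·0.4615 + 0.75·0.0797; P(supplier A) ≈ 0.4534, P(supplier B) ≈ 0.3991, P(supplier C) ≈ 0.1476
After 'flag': normaliser = 0.6·0.4534 + 0.65·0.3991 + 0.25·0.1476; P(supplier A) ≈ 0.4787, P(supplier B) ≈ 0.4564, P(supplier C) ≈ 0.0649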